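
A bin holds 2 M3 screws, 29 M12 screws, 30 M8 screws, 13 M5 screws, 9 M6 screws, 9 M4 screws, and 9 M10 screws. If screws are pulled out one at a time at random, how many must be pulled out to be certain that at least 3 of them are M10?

To avoid M10 screws as long as possible, exhaust the other 6 sizes first.
The worst case draws every non-M10 screw first: 2 + 29 + 30 + 13 + 9 + 9 = 92.
The next 3 draws are then forced to be M10, giving 92 + 3 = 95.

95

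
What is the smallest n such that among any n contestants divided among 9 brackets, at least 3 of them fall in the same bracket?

19

There are 9 brackets acting as pigeonholes.
With 9 × 2 = 18 contestants we could place exactly 2 in each, with no class reaching 3.
One more forces some class to hold 3, so 18 + 1 = 19.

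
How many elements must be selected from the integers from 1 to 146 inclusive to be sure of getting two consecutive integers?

Partition {1, …, 146} into 73 pairs: {1,2}, {3,4}, …, {145,146}.
Choosing 73 integers — say the 73 even numbers 2, 4, …, 146 — takes one from each pair and avoids the property.
Choosing 74 forces two into the same pair by pigeonhole, and those are consecutive. So 74.

74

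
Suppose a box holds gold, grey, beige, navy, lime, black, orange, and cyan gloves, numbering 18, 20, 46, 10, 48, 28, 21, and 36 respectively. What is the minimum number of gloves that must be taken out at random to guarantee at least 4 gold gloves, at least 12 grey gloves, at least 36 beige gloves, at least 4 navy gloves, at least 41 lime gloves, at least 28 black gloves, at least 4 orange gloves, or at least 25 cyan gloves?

147

The worst case stops just short of every target: 3 gold, 11 grey, 35 beige, 3 navy, 40 lime, 27 black, 3 orange, 24 cyan — 3 + 11 + 35 + 3 + 40 + 27 + 3 + 24 = 146 gloves.
One more glove must push some color to its target, so 146 + 1 = 147.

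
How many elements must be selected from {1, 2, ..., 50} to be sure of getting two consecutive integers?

Partition {1, …, 50} into 25 pairs: {1,2}, {3,4}, …, {49,50}.
Choosing 25 integers — say the 25 even numbers 2, 4, …, 50 — takes one from each pair and avoids the property.
Choosing 26 forces two into the same pair by pigeonhole, and those are consecutive. So 26.

26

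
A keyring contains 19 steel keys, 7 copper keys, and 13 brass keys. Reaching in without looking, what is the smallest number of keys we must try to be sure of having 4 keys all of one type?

10

The worst case takes 3 keys of each type without reaching 4 of any: 3 × 3 = 9.
The next key must bring some type to 4, so 9 + 1 = 10.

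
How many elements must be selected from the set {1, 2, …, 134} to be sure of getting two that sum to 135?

68

Partition {1, …, 134} into 67 pairs: {1,134}, {2,133}, …, {67,68}.
Choosing 67 integers — say the integers 1 through 67 — takes one from each pair and avoids the property.
Choosing 68 forces two into the same pair by pigeonhole, and those sum to 135. So 68.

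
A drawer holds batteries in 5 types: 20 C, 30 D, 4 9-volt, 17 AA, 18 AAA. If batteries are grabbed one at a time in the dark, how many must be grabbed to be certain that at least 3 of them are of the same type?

The worst case takes 2 batteries of each type without reaching 3 of any: 5 × 2 = 10.
The next battery must bring some type to 3, so 10 + 1 = 11.

11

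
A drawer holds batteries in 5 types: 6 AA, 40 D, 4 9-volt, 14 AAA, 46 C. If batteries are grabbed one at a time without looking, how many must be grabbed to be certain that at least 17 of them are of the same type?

57

In the worst case we take at most 16 of each type, but all 6 AA, all 4 9-volt, and all 14 AAA (fewer than 16), giving 6 + 16 + 4 + 14 + 16 = 56.
One more battery then forces some type to 17, so 56 + 1 = 57.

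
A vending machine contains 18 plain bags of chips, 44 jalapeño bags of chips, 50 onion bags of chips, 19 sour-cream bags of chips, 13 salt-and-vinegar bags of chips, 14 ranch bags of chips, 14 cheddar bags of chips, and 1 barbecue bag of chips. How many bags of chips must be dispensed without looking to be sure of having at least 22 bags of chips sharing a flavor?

In the worst case we take at most 21 of each flavor, but all 18 plain, all 19 sour-cream, all 13 salt-and-vinegar, all 14 ranch, all 14 cheddar, and all 1 barbecue (fewer than 21), giving 18 + 21 + 21 + 19 + 13 + 14 + 14 + 1 = 121.
One more bag of chips then forces some flavor to 22, so 121 + 1 = 122.

122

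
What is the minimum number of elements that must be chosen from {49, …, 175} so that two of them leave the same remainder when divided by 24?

25

Use the pigeonhole principle on residue classes: group the integers by remainder mod 24; there are 24 residue classes, each nonempty in this range.
Choosing one from each class (24 integers) avoids any shared remainder.
One more choice must repeat a class, so two differ by a multiple of 24. Hence 24 + 1 = 25.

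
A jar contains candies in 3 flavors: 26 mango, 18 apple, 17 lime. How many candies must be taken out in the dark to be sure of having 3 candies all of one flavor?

The worst case takes 2 candies of each flavor without reaching 3 of any: 3 × 2 = 6.
The next candy must bring some flavor to 3, so 6 + 1 = 7.

7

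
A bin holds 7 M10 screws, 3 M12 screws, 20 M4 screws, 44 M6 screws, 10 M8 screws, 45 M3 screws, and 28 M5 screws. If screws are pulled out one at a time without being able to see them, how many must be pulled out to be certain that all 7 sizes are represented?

155

The hardest size to obtain is M12: we could draw every other screw first — 157 − 3 = 154 screws — without a single M12 one.
The next draw must be M12, so 154 + 1 = 155.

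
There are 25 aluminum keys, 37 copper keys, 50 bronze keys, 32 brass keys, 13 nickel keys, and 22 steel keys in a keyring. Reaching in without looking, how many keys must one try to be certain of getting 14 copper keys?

The worst case draws every non-copper key first: 25 + 50 + 32 + 13 + 22 = 142.
The next 14 draws are then forced to be copper, giving 142 + 14 = 156.

156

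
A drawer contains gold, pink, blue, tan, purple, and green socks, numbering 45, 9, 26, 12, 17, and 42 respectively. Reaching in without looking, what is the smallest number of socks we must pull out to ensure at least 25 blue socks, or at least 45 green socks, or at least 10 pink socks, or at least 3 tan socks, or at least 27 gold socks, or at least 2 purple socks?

The worst case stops just short of every target: 26 gold, 9 pink, 24 blue, 2 tan, 1 purple, all 42 green — 26 + 9 + 24 + 2 + 1 + 42 = 104 socks.
One more sock must push some color to its target, so 104 + 1 = 105.

105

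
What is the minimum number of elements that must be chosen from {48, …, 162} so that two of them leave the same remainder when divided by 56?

Group the integers by remainder mod 56; there are 56 residue classes, each nonempty in this range.
Choosing one from each class (56 integers) avoids any shared remainder.
One more choice must repeat a class, so two differ by a multiple of 56. Hence 56 + 1 = 57.

57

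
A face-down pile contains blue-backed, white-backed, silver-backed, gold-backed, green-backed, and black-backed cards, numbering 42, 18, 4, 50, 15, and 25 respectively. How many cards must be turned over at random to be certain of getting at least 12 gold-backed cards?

The worst case draws every non-gold-backed card first: 42 + 18 + 4 + 15 + 25 = 104.
The next 12 draws are then forced to be gold-backed, giving 104 + 12 = 116.

116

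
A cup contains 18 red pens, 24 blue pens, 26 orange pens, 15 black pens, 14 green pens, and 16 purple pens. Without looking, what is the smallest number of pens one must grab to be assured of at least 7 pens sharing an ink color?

37

The worst case takes 6 pens of each ink color without reaching 7 of any: 6 × 6 = 36.
The next pen must bring some ink color to 7, so 36 + 1 = 37.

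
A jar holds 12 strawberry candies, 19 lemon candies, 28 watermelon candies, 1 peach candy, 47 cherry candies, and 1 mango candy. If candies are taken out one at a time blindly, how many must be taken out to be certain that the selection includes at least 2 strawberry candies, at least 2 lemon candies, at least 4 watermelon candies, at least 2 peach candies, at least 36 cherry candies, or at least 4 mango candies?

43

The worst case stops just short of every target: 1 strawberry, 1 lemon, 3 watermelon, 1 peach, 35 cherry, all 1 mango — 1 + 1 + 3 + 1 + 35 + 1 = 42 candies.
One more candy must push some flavor to its target, so 42 + 1 = 43.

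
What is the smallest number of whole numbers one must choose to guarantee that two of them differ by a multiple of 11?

12

Two integers differ by a multiple of 11 exactly when they share a remainder mod 11.
There are 11 residue classes mod 11, so 11 integers can all lie in distinct classes.
One more integer must repeat a residue, giving a difference divisible by 11. So n = 11 + 1 = 12.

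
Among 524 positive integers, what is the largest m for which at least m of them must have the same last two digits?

6

If each of the 100 possible two-digit endings held at most 5, the total would be at most 100 × 5 = 500 < 524, a contradiction.
So at least one holds ⌈524/100⌉ = 6.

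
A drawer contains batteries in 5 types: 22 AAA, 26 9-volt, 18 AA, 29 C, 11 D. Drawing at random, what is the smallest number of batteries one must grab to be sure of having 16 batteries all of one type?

In the worst case we take at most 15 of each type, but all 11 D (fewer than 15), giving 15 + 15 + 15 + 15 + 11 = 71.
One more battery then forces some type to 16, so 71 + 1 = 72.

72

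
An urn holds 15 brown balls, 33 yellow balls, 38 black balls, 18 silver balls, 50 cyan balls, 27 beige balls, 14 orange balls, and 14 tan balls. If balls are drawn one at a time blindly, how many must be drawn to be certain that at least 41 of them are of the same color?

200

In the worst case we take at most 40 of each color, but all 15 brown, all 33 yellow, all 38 black, all 18 silver, all 27 beige, all 14 orange, and all 14 tan (fewer than 40), giving 15 + 33 + 38 + 18 + 40 + 27 + 14 + 14 = 199.
One more ball then forces some color to 41, so 199 + 1 = 200.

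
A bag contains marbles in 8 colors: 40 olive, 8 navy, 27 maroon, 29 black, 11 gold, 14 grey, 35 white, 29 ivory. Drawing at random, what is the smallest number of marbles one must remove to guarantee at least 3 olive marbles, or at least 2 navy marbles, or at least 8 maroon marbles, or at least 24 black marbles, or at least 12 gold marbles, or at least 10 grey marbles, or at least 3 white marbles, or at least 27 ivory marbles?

82

The worst case stops just short of every target: 2 olive, 1 navy, 7 maroon, 23 black, 11 gold, 9 grey, 2 white, 26 ivory — 2 + 1 + 7 + 23 + 11 + 9 + 2 + 26 = 81 marbles.
One more marble must push some color to its target, so 81 + 1 = 82.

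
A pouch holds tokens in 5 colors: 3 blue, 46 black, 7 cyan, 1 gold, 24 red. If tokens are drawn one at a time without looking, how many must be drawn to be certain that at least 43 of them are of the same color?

In the worst case we take at most 42 of each color, but all 3 blue, all 7 cyan, all 1 gold, and all 24 red (fewer than 42), giving 3 + 42 + 7 + 1 + 24 = 77.
One more token then forces some color to 43, so 77 + 1 = 78.

78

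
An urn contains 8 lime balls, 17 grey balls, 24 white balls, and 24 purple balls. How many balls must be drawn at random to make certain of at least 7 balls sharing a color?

The worst case takes 6 balls of each color without reaching 7 of any: 4 × 6 = 24.
The next ball must bring some color to 7, so 24 + 1 = 25.

25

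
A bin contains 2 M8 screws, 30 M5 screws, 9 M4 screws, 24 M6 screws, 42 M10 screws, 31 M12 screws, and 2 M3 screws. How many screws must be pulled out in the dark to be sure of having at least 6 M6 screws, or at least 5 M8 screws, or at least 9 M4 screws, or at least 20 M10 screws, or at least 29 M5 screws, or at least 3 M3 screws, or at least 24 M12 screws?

Each of the 7 sizes has its own threshold; avoid all of them simultaneously.
The worst case stops just short of every target: all 2 M8, 28 M5, 8 M4, 5 M6, 19 M10, 23 M12, 2 M3 — 2 + 28 + 8 + 5 + 19 + 23 + 2 = 87 screws.
One more screw must push some size to its target, so 87 + 1 = 88.

88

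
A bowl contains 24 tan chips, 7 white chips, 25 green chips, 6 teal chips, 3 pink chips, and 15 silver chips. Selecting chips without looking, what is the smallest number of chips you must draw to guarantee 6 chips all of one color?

29

In the worst case we take at most 5 of each color, but all 3 pink (fewer than 5), giving 5 + 5 + 5 + 5 + 3 + 5 = 28.
One more chip then forces some color to 6, so 28 + 1 = 29.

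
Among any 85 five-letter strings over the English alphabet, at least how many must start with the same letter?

4

If each of the 26 possible first letters held at most 3, the total would be at most 26 × 3 = 78 < 85, a contradiction.
So at least one holds ⌈85/26⌉ = 4.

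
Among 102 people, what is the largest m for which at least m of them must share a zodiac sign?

9

There are 12 zodiac signs, which serve as the pigeonholes.
If each of the 12 zodiac signs held at most 8, the total would be at most 12 × 8 = 96 < 102, a contradiction.
So at least one holds ⌈102/12⌉ = 9.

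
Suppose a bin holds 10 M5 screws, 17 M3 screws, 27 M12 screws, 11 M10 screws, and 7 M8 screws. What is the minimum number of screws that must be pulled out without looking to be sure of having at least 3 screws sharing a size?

The worst case takes 2 screws of each size without reaching 3 of any: 5 × 2 = 10.
The next screw must bring some size to 3, so 10 + 1 = 11.

11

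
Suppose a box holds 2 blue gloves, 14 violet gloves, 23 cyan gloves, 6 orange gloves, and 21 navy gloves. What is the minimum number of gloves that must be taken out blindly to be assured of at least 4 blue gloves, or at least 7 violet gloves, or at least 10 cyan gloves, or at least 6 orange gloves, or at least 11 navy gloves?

33

The worst case stops just short of every target: all 2 blue, 6 violet, 9 cyan, 5 orange, 10 navy — 2 + 6 + 9 + 5 + 10 = 32 gloves.
One more glove must push some color to its target, so 32 + 1 = 33.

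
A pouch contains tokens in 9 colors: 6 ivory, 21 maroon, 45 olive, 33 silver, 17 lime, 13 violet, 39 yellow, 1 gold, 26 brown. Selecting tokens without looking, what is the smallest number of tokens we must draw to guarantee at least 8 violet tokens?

To avoid violet tokens as long as possible, exhaust the other 8 colors first.
The worst case draws every non-violet token first: 6 + 21 + 45 + 33 + 17 + 39 + 1 + 26 = 188.
The next 8 draws are then forced to be violet, giving 188 + 8 = 196.

196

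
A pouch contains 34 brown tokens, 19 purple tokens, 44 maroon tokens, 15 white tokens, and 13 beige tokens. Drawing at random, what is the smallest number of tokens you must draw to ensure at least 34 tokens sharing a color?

114

Treat the 5 colors as pigeonholes.
In the worst case we take at most 33 of each color, but all 19 purple, all 15 white, and all 13 beige (fewer than 33), giving 33 + 19 + 33 + 15 + 13 = 113.
One more token then forces some color to 34, so 113 + 1 = 114.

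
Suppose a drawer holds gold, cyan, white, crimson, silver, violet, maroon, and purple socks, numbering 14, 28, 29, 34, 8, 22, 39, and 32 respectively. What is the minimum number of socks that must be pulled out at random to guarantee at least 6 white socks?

The worst case draws every non-white sock first: 14 + 28 + 34 + 8 + 22 + 39 + 32 = 177.
The next 6 draws are then forced to be white, giving 177 + 6 = 183.

183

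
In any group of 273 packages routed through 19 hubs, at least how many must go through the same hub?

15

If each of the 19 hubs held at most 14, the total would be at most 19 × 14 = 266 < 273, a contradiction.
So at least one holds ⌈273/19⌉ = 15.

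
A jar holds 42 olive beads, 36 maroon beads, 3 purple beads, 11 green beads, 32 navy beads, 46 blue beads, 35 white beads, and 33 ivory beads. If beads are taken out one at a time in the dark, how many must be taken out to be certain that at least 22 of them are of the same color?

141

In the worst case we take at most 21 of each color, but all 3 purple and all 11 green (fewer than 21), giving 21 + 21 + 3 + 11 + 21 + 21 + 21 + 21 = 140.
One more bead then forces some color to 22, so 140 + 1 = 141.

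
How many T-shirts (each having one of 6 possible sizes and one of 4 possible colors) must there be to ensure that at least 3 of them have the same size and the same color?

49

There are 6 × 4 = 24 (size, color) combinations acting as pigeonholes.
With 24 × 2 = 48 T-shirts we could place exactly 2 in each, with no (size, color) pair reaching 3.
One more forces some (size, color) pair to hold 3, so 48 + 1 = 49.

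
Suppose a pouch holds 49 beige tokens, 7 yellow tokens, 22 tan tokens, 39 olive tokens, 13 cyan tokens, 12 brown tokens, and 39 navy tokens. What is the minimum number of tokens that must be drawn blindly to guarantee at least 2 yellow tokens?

176

To avoid yellow tokens as long as possible, exhaust the other 6 colors first.
The worst case draws every non-yellow token first: 49 + 22 + 39 + 13 + 12 + 39 = 174.
The next 2 draws are then forced to be yellow, giving 174 + 2 = 176.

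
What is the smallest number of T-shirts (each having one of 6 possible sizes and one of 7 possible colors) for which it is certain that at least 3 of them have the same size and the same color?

85

There are 6 × 7 = 42 (size, color) combinations acting as pigeonholes.
With 42 × 2 = 84 T-shirts we could place exactly 2 in each, with no (size, color) pair reaching 3.
One more forces some (size, color) pair to hold 3, so 84 + 1 = 85.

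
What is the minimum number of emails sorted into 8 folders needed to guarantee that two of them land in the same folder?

9

There are 8 folders acting as pigeonholes.
With 8 emails we could place one in each, avoiding any repeat.
One more forces some class to hold 2, so 8 + 1 = 9.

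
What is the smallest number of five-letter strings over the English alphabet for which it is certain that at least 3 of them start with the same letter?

There are 26 possible first letters acting as pigeonholes.
With 26 × 2 = 52 five-letter strings over the English alphabet we could place exactly 2 in each, with no class reaching 3.
One more forces some class to hold 3, so 52 + 1 = 53.

53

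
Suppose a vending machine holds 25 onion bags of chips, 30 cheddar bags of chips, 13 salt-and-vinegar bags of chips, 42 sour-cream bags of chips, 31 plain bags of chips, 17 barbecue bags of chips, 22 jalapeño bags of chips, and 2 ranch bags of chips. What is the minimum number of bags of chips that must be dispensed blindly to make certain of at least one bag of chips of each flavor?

181

The hardest flavor to obtain is ranch: we could draw every other bag of chips first — 182 − 2 = 180 bags of chips — without a single ranch one.
The next draw must be ranch, so 180 + 1 = 181.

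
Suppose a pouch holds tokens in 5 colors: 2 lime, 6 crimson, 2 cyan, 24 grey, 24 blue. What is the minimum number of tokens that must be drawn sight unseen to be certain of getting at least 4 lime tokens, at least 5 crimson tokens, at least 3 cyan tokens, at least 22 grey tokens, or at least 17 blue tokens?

46

The worst case stops just short of every target: all 2 lime, 4 crimson, 2 cyan, 21 grey, 16 blue — 2 + 4 + 2 + 21 + 16 = 45 tokens.
One more token must push some color to its target, so 45 + 1 = 46.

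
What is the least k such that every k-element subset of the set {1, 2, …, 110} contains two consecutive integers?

56

Partition {1, …, 110} into 55 pairs: {1,2}, {3,4}, …, {109,110}.
Choosing 55 integers — say the 55 even numbers 2, 4, …, 110 — takes one from each pair and avoids the property.
Choosing 56 forces two into the same pair by pigeonhole, and those are consecutive. So 56.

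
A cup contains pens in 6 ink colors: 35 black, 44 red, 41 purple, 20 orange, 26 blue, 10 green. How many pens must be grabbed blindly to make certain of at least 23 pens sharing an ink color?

In the worst case we take at most 22 of each ink color, but all 20 orange and all 10 green (fewer than 22), giving 22 + 22 + 22 + 20 + 22 + 10 = 118.
One more pen then forces some ink color to 23, so 118 + 1 = 119.

119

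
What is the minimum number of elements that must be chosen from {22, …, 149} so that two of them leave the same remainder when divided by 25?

26

Use the pigeonhole principle on residue classes: group the integers by remainder mod 25; there are 25 residue classes, each nonempty in this range.
Choosing one from each class (25 integers) avoids any shared remainder.
One more choice must repeat a class, so two differ by a multiple of 25. Hence 25 + 1 = 26.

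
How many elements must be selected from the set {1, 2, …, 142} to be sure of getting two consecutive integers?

72

Partition {1, …, 142} into 71 pairs: {1,2}, {3,4}, …, {141,142}.
Choosing 71 integers — say the 71 even numbers 2, 4, …, 142 — takes one from each pair and avoids the property.
Choosing 72 forces two into the same pair by pigeonhole, and those are consecutive. So 72.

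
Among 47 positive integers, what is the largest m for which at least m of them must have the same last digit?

If each of the 10 possible last digits held at most 4, the total would be at most 10 × 4 = 40 < 47, a contradiction.
So at least one holds ⌈47/10⌉ = 5.

5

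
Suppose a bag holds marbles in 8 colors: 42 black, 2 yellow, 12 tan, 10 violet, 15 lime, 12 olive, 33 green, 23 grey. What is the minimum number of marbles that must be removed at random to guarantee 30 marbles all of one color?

In the worst case we take at most 29 of each color, but all 2 yellow, all 12 tan, all 10 violet, all 15 lime, all 12 olive, and all 23 grey (fewer than 29), giving 29 + 2 + 12 + 10 + 15 + 12 + 29 + 23 = 132.
One more marble then forces some color to 30, so 132 + 1 = 133.

133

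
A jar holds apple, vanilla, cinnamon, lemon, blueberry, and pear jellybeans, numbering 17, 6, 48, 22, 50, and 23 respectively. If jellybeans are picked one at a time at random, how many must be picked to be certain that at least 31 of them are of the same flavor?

In the worst case we take at most 30 of each flavor, but all 17 apple, all 6 vanilla, all 22 lemon, and all 23 pear (fewer than 30), giving 17 + 6 + 30 + 22 + 30 + 23 = 128.
One more jellybean then forces some flavor to 31, so 128 + 1 = 129.

129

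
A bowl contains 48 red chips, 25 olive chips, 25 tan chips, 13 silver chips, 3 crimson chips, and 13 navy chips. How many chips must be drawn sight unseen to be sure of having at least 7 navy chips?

The worst case draws every non-navy chip first: 48 + 25 + 25 + 13 + 3 = 114.
The next 7 draws are then forced to be navy, giving 114 + 7 = 121.

121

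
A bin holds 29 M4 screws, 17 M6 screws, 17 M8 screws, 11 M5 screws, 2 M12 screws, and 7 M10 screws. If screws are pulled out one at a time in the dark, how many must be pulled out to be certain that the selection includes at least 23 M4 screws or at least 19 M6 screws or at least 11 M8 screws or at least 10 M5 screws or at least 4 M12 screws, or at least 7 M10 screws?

67

Each of the 6 sizes has its own threshold; avoid all of them simultaneously.
The worst case stops just short of every target: 22 M4, all 17 M6, 10 M8, 9 M5, all 2 M12, 6 M10 — 22 + 17 + 10 + 9 + 2 + 6 = 66 screws.
One more screw must push some size to its target, so 66 + 1 = 67.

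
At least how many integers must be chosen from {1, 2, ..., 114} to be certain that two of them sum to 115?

58

Partition {1, …, 114} into 57 pairs: {1,114}, {2,113}, …, {57,58}.
Choosing 57 integers — say the integers 1 through 57 — takes one from each pair and avoids the property.
Choosing 58 forces two into the same pair by pigeonhole, and those sum to 115. So 58.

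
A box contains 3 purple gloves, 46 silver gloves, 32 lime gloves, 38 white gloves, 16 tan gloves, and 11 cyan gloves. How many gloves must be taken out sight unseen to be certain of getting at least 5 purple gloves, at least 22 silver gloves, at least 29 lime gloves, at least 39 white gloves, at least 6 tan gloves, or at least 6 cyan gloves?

Each of the 6 colors has its own threshold; avoid all of them simultaneously.
The worst case stops just short of every target: all 3 purple, 21 silver, 28 lime, 38 white, 5 tan, 5 cyan — 3 + 21 + 28 + 38 + 5 + 5 = 100 gloves.
One more glove must push some color to its target, so 100 + 1 = 101.

101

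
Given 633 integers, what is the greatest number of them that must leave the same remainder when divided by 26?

25

If each of the 26 residue classes modulo 26 held at most 24, the total would be at most 26 × 24 = 624 < 633, a contradiction.
So at least one holds ⌈633/26⌉ = 25.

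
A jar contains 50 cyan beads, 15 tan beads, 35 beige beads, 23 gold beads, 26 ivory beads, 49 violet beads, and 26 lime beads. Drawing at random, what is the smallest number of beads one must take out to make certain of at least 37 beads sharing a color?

198

Treat the 7 colors as pigeonholes.
In the worst case we take at most 36 of each color, but all 15 tan, all 35 beige, all 23 gold, all 26 ivory, and all 26 lime (fewer than 36), giving 36 + 15 + 35 + 23 + 26 + 36 + 26 = 197.
One more bead then forces some color to 37, so 197 + 1 = 198.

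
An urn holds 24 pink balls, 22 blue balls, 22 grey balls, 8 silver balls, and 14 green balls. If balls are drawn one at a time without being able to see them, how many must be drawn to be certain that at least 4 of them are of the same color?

16

Treat the 5 colors as pigeonholes.
The worst case takes 3 balls of each color without reaching 4 of any: 5 × 3 = 15.
The next ball must bring some color to 4, so 15 + 1 = 16.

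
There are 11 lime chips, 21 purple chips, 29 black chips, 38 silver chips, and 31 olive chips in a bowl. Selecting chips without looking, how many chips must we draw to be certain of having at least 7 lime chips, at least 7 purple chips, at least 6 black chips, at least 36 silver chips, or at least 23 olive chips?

The worst case stops just short of every target: 6 lime, 6 purple, 5 black, 35 silver, 22 olive — 6 + 6 + 5 + 35 + 22 = 74 chips.
One more chip must push some color to its target, so 74 + 1 = 75.

75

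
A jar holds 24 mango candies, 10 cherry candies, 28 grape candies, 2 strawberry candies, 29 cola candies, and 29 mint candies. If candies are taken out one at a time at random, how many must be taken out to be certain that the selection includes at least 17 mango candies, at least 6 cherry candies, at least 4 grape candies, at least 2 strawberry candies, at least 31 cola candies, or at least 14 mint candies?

68

Each of the 6 flavors has its own threshold; avoid all of them simultaneously.
The worst case stops just short of every target: 16 mango, 5 cherry, 3 grape, 1 strawberry, all 29 cola, 13 mint — 16 + 5 + 3 + 1 + 29 + 13 = 67 candies.
One more candy must push some flavor to its target, so 67 + 1 = 68.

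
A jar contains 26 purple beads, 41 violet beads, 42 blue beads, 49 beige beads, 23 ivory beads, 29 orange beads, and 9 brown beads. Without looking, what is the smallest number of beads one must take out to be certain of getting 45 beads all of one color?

215

Treat the 7 colors as pigeonholes.
In the worst case we take at most 44 of each color, but all 26 purple, all 41 violet, all 42 blue, all 23 ivory, all 29 orange, and all 9 brown (fewer than 44), giving 26 + 41 + 42 + 44 + 23 + 29 + 9 = 214.
One more bead then forces some color to 45, so 214 + 1 = 215.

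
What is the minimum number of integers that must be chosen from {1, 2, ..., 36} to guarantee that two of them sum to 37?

Partition {1, …, 36} into 18 pairs: {1,36}, {2,35}, …, {18,19}.
Choosing 18 integers — say the integers 1 through 18 — takes one from each pair and avoids the property.
Choosing 19 forces two into the same pair by pigeonhole, and those sum to 37. So 19.

19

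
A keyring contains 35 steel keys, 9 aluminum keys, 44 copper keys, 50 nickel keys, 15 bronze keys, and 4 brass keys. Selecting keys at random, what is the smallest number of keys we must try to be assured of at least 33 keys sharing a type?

Treat the 6 types as pigeonholes.
In the worst case we take at most 32 of each type, but all 9 aluminum, all 15 bronze, and all 4 brass (fewer than 32), giving 32 + 9 + 32 + 32 + 15 + 4 = 124.
One more key then forces some type to 33, so 124 + 1 = 125.

125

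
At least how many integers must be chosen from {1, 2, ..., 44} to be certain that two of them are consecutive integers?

Partition {1, …, 44} into 22 pairs: {1,2}, {3,4}, …, {43,44}.
Choosing 22 integers — say the 22 even numbers 2, 4, …, 44 — takes one from each pair and avoids the property.
Choosing 23 forces two into the same pair by pigeonhole, and those are consecutive. So 23.

23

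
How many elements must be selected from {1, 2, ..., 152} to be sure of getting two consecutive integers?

Partition {1, …, 152} into 76 pairs: {1,2}, {3,4}, …, {151,152}.
Choosing 76 integers — say the 76 even numbers 2, 4, …, 152 — takes one from each pair and avoids the property.
Choosing 77 forces two into the same pair by pigeonhole, and those are consecutive. So 77.

77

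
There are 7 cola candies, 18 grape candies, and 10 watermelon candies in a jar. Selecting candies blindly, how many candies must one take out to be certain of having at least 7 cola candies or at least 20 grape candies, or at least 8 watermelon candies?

32

The worst case stops just short of every target: 6 cola, all 18 grape, 7 watermelon — 6 + 18 + 7 = 31 candies.
One more candy must push some flavor to its target, so 31 + 1 = 32.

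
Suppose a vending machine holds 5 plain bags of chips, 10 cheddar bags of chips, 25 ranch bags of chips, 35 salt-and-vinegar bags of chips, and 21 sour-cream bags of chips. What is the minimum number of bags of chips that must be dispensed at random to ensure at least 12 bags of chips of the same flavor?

Treat the 5 flavors as pigeonholes.
In the worst case we take at most 11 of each flavor, but all 5 plain and all 10 cheddar (fewer than 11), giving 5 + 10 + 11 + 11 + 11 = 48.
One more bag of chips then forces some flavor to 12, so 48 + 1 = 49.

49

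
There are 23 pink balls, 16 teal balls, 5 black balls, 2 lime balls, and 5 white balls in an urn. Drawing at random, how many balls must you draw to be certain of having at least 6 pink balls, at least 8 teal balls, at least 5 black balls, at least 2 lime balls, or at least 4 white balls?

21

The worst case stops just short of every target: 5 pink, 7 teal, 4 black, 1 lime, 3 white — 5 + 7 + 4 + 1 + 3 = 20 balls.
One more ball must push some color to its target, so 20 + 1 = 21.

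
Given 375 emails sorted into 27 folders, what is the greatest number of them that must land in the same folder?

The 375 emails fall into 27 folders.
If each of the 27 folders held at most 13, the total would be at most 27 × 13 = 351 < 375, a contradiction.
So at least one holds ⌈375/27⌉ = 14.

14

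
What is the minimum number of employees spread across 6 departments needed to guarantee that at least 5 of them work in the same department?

25

There are 6 departments acting as pigeonholes.
With 6 × 4 = 24 employees we could place exactly 4 in each, with no class reaching 5.
One more forces some class to hold 5, so 24 + 1 = 25.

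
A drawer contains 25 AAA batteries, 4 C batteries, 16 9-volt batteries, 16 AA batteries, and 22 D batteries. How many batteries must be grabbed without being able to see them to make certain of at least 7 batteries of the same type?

In the worst case we take at most 6 of each type, but all 4 C (fewer than 6), giving 6 + 4 + 6 + 6 + 6 = 28.
One more battery then forces some type to 7, so 28 + 1 = 29.

29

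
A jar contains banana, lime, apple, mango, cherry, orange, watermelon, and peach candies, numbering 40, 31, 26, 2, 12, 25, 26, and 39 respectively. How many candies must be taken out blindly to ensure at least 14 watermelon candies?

To avoid watermelon candies as long as possible, exhaust the other 7 flavors first.
The worst case draws every non-watermelon candy first: 40 + 31 + 26 + 2 + 12 + 25 + 39 = 175.
The next 14 draws are then forced to be watermelon, giving 175 + 14 = 189.

189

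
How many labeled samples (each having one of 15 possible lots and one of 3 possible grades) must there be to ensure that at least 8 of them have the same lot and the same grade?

There are 15 × 3 = 45 (lot, grade) combinations acting as pigeonholes.
With 45 × 7 = 315 labeled samples we could place exactly 7 in each, with no (lot, grade) pair reaching 8.
One more forces some (lot, grade) pair to hold 8, so 315 + 1 = 316.

316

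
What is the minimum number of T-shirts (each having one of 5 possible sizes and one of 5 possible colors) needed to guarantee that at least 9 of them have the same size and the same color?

201

There are 5 × 5 = 25 (size, color) combinations acting as pigeonholes.
With 25 × 8 = 200 T-shirts we could place exactly 8 in each, with no (size, color) pair reaching 9.
One more forces some (size, color) pair to hold 9, so 200 + 1 = 201.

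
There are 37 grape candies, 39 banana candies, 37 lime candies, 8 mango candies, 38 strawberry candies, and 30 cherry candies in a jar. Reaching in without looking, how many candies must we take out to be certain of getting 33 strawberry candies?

184

To avoid strawberry candies as long as possible, exhaust the other 5 flavors first.
The worst case draws every non-strawberry candy first: 37 + 39 + 37 + 8 + 30 = 151.
The next 33 draws are then forced to be strawberry, giving 151 + 33 = 184.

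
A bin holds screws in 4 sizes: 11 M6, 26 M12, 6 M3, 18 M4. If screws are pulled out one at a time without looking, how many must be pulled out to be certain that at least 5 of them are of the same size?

17

The worst case takes 4 screws of each size without reaching 5 of any: 4 × 4 = 16.
The next screw must bring some size to 5, so 16 + 1 = 17.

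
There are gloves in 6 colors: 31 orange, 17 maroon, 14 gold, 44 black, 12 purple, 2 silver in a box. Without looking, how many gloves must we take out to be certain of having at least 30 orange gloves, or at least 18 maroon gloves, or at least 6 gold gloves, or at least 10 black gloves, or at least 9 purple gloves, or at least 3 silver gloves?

71

The worst case stops just short of every target: 29 orange, 17 maroon, 5 gold, 9 black, 8 purple, 2 silver — 29 + 17 + 5 + 9 + 8 + 2 = 70 gloves.
One more glove must push some color to its target, so 70 + 1 = 71.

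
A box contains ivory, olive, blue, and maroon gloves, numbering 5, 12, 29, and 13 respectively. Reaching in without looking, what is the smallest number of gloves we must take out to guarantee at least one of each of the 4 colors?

55

The hardest color to obtain is ivory: we could draw every other glove first — 59 − 5 = 54 gloves — without a single ivory one.
The next draw must be ivory, so 54 + 1 = 55.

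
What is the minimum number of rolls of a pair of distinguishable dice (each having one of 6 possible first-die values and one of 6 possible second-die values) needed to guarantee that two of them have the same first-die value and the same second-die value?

There are 6 × 6 = 36 (first-die value, second-die value) combinations acting as pigeonholes.
With 36 rolls of a pair of distinguishable dice we could place one in each, avoiding any repeat.
One more forces some (first-die value, second-die value) pair to hold 2, so 36 + 1 = 37.

37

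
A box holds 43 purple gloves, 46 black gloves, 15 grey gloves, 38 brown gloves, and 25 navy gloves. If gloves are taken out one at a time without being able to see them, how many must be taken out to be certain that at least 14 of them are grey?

The worst case draws every non-grey glove first: 43 + 46 + 38 + 25 = 152.
The next 14 draws are then forced to be grey, giving 152 + 14 = 166.

166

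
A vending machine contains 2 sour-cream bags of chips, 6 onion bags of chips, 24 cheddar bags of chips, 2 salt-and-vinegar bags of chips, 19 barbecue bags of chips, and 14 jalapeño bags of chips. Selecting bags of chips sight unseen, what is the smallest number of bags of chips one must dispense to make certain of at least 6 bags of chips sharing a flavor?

In the worst case we take at most 5 of each flavor, but all 2 sour-cream and all 2 salt-and-vinegar (fewer than 5), giving 2 + 5 + 5 + 2 + 5 + 5 = 24.
One more bag of chips then forces some flavor to 6, so 24 + 1 = 25.

25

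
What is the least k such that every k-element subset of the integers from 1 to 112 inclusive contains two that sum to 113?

Partition {1, …, 112} into 56 pairs: {1,112}, {2,111}, …, {56,57}.
Choosing 56 integers — say the integers 1 through 56 — takes one from each pair and avoids the property.
Choosing 57 forces two into the same pair by pigeonhole, and those sum to 113. So 57.

57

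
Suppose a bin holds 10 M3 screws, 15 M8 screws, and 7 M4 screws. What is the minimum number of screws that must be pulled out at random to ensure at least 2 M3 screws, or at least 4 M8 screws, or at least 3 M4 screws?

7

The worst case stops just short of every target: 1 M3, 3 M8, 2 M4 — 1 + 3 + 2 = 6 screws.
One more screw must push some size to its target, so 6 + 1 = 7.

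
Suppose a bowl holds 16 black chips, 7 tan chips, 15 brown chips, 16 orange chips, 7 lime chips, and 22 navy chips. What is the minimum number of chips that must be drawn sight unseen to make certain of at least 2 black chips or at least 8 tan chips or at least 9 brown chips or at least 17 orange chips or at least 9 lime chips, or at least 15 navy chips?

54

The worst case stops just short of every target: 1 black, 7 tan, 8 brown, 16 orange, all 7 lime, 14 navy — 1 + 7 + 8 + 16 + 7 + 14 = 53 chips.
One more chip must push some color to its target, so 53 + 1 = 54.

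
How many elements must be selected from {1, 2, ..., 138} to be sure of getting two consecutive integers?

Partition {1, …, 138} into 69 pairs: {1,2}, {3,4}, …, {137,138}.
Choosing 69 integers — say the 69 even numbers 2, 4, …, 138 — takes one from each pair and avoids the property.
Choosing 70 forces two into the same pair by pigeonhole, and those are consecutive. So 70.

70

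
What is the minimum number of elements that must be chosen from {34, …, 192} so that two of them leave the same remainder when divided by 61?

62

Group the integers by remainder mod 61; there are 61 residue classes, each nonempty in this range.
Choosing one from each class (61 integers) avoids any shared remainder.
One more choice must repeat a class, so two differ by a multiple of 61. Hence 61 + 1 = 62.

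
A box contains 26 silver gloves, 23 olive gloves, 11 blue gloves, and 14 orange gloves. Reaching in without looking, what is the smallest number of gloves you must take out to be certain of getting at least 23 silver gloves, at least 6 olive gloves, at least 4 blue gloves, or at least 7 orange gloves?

The worst case stops just short of every target: 22 silver, 5 olive, 3 blue, 6 orange — 22 + 5 + 3 + 6 = 36 gloves.
One more glove must push some color to its target, so 36 + 1 = 37.

37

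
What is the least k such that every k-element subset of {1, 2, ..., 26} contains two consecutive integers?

Partition {1, …, 26} into 13 pairs: {1,2}, {3,4}, …, {25,26}.
Choosing 13 integers — say the 13 even numbers 2, 4, …, 26 — takes one from each pair and avoids the property.
Choosing 14 forces two into the same pair by pigeonhole, and those are consecutive. So 14.

14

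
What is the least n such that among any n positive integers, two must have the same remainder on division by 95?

Use the pigeonhole principle on residue classes: two integers differ by a multiple of 95 exactly when they share a remainder mod 95.
There are 95 residue classes mod 95, so 95 integers can all lie in distinct classes.
One more integer must repeat a residue, giving a difference divisible by 95. So n = 95 + 1 = 96.

96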